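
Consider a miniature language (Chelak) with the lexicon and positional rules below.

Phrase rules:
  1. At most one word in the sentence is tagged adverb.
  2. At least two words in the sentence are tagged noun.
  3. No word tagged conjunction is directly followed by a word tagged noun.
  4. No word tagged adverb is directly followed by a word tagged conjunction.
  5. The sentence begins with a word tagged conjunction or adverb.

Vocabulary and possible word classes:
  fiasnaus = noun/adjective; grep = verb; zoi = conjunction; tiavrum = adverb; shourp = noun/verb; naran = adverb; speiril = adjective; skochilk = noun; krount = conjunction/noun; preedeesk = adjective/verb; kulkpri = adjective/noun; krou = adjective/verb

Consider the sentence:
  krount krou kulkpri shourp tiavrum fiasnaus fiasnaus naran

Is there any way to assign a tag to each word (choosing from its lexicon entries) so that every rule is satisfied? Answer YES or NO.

NO

Candidates per position — 1:krount {conjunction,noun}; 2:krou {adjective,verb}; 3:kulkpri {adjective,noun}; 4:shourp {noun,verb}; 5:tiavrum {adverb}; 6:fiasnaus {noun,adjective}; 7:fiasnaus {noun,adjective}; 8:naran {adverb}.
Rule 1 cannot be satisfied by any choice of tags from the lexicon.
So there is no consistent tagging.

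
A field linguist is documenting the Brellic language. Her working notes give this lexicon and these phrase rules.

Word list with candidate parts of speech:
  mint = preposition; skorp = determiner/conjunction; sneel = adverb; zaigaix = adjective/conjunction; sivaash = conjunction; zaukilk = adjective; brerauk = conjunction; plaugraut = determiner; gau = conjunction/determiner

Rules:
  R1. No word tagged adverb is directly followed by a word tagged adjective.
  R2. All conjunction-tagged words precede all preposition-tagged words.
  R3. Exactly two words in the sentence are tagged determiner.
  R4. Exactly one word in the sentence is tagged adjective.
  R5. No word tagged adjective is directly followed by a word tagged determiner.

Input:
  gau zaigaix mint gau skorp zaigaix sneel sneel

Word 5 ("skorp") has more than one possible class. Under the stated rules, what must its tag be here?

Candidates per position — 1:gau {conjunction,determiner}; 2:zaigaix {adjective,conjunction}; 3:mint {preposition}; 4:gau {conjunction,determiner}; 5:skorp {determiner,conjunction}; 6:zaigaix {adjective,conjunction}; 7:sneel {adverb}; 8:sneel {adverb}.
Position 4: conjunction is ruled out by rule 2; that leaves determiner.
Position 5: conjunction is ruled out by rule 2; that leaves determiner.
Position 6: conjunction is ruled out by rule 2; that leaves adjective.
Position 1: determiner is ruled out by rule 3; that leaves conjunction.
Position 2: adjective is ruled out by rule 4; that leaves conjunction.
So the tagging must be: conjunction conjunction preposition determiner determiner adjective adverb adverb.
Checking: rule 1 ok; rule 2 ok; rule 3 ok; rule 4 ok; rule 5 ok.

determiner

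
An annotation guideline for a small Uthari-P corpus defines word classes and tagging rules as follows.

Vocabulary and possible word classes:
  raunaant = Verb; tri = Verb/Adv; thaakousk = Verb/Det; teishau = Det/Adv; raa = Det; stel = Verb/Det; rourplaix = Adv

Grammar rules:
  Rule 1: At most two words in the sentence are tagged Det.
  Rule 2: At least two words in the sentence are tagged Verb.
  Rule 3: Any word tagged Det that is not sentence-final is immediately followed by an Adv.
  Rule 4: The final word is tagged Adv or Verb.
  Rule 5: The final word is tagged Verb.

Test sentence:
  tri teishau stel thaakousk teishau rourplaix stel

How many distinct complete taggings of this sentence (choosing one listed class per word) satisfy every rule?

6

Candidates per position — 1:tri {Verb,Adv}; 2:teishau {Det,Adv}; 3:stel {Verb,Det}; 4:thaakousk {Verb,Det}; 5:teishau {Det,Adv}; 6:rourplaix {Adv}; 7:stel {Verb,Det}.
There are 64 candidate sequences in total.
Checking each against the rules leaves 6 sequences.
Count = 6.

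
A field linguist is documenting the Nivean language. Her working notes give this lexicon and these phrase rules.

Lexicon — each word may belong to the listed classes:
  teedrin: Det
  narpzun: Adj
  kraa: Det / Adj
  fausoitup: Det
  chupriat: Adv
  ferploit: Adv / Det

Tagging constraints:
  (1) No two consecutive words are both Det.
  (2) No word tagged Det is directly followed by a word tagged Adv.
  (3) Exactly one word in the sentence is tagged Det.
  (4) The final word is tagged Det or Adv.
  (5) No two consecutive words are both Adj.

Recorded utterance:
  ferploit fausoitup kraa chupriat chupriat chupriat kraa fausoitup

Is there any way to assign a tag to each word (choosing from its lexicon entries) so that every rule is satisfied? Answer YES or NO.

Candidates per position — 1:ferploit {Adv,Det}; 2:fausoitup {Det}; 3:kraa {Det,Adj}; 4:chupriat {Adv}; 5:chupriat {Adv}; 6:chupriat {Adv}; 7:kraa {Det,Adj}; 8:fausoitup {Det}.
Rule 3 cannot be satisfied by any choice of tags from the lexicon.
So there is no consistent tagging.

NO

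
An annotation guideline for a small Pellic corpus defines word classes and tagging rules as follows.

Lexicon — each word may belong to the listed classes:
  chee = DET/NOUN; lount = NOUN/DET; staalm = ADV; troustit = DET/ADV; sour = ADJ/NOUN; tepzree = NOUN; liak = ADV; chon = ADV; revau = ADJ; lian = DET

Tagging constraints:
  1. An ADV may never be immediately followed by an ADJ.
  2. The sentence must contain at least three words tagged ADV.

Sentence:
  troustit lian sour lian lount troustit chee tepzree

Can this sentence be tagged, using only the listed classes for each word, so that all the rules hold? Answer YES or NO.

NO

Candidates per position — 1:troustit {DET,ADV}; 2:lian {DET}; 3:sour {ADJ,NOUN}; 4:lian {DET}; 5:lount {NOUN,DET}; 6:troustit {DET,ADV}; 7:chee {DET,NOUN}; 8:tepzree {NOUN}.
Rule 2 cannot be satisfied by any choice of tags from the lexicon.
So there is no consistent tagging.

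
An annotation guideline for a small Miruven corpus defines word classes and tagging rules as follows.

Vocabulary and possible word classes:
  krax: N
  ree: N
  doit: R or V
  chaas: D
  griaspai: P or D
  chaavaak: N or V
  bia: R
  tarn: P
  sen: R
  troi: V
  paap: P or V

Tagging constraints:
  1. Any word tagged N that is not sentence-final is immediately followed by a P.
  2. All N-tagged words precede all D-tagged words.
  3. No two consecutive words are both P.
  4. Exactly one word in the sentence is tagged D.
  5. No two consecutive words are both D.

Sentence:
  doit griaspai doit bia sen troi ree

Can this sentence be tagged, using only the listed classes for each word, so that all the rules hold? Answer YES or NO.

Candidates per position — 1:doit {R,V}; 2:griaspai {P,D}; 3:doit {R,V}; 4:bia {R}; 5:sen {R}; 6:troi {V}; 7:ree {N}.
Every candidate sequence violates at least one rule; no consistent tagging exists.

NO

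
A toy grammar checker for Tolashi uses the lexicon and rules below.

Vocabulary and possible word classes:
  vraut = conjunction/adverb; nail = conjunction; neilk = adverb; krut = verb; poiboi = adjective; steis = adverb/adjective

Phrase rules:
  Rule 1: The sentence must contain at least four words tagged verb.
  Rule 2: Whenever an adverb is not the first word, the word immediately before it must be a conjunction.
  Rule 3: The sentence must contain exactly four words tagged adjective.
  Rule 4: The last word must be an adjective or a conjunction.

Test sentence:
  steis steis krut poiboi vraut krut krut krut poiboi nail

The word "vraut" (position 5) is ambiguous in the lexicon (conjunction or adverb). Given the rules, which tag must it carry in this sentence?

conjunction

Candidates per position — 1:steis {adverb,adjective}; 2:steis {adverb,adjective}; 3:krut {verb}; 4:poiboi {adjective}; 5:vraut {conjunction,adverb}; 6:krut {verb}; 7:krut {verb}; 8:krut {verb}; 9:poiboi {adjective}; 10:nail {conjunction}.
Position 1: tagging it adverb would leave rule 3 unsatisfiable, so it must be adjective.
Position 2: tagging it adverb would leave rule 2 unsatisfiable, so it must be adjective.
Position 5: tagging it adverb would leave rule 2 unsatisfiable, so it must be conjunction.
The unique satisfying tagging is: adjective adjective verb adjective conjunction verb verb verb adjective conjunction.
Check: rule 1 ✓; rule 2 ✓; rule 3 ✓; rule 4 ✓.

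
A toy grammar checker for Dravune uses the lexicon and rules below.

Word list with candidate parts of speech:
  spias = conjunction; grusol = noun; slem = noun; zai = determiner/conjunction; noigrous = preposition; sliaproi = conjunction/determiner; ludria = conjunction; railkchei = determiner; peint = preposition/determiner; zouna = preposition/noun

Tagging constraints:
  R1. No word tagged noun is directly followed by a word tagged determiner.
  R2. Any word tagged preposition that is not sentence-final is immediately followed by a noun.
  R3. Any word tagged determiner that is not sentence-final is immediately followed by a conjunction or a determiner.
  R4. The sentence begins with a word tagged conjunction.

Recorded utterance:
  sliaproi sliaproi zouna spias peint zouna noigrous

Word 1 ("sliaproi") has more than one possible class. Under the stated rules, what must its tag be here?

conjunction

Candidates per position — 1:sliaproi {conjunction,determiner}; 2:sliaproi {conjunction,determiner}; 3:zouna {preposition,noun}; 4:spias {conjunction}; 5:peint {preposition,determiner}; 6:zouna {preposition,noun}; 7:noigrous {preposition}.
At position 1, choosing determiner makes rule 4 impossible to satisfy; hence conjunction.
At position 2, choosing determiner makes rule 3 impossible to satisfy; hence conjunction.
At position 3, choosing preposition makes rule 2 impossible to satisfy; hence noun.
At position 5, choosing determiner makes rule 3 impossible to satisfy; hence preposition.
At position 6, choosing preposition makes rule 2 impossible to satisfy; hence noun.
The only consistent sequence is: conjunction conjunction noun conjunction preposition noun preposition.
Verifying each rule — rule 1 ok; rule 2 ok; rule 3 ok; rule 4 ok.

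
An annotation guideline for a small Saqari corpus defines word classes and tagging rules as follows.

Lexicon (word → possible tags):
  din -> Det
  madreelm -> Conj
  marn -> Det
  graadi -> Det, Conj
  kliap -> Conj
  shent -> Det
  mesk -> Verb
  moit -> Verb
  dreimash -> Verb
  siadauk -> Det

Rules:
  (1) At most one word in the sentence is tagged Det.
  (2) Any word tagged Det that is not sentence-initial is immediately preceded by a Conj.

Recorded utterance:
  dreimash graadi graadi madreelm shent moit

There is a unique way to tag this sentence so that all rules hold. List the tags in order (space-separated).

Verb Conj Conj Conj Det Verb

Candidates per position — 1:dreimash {Verb}; 2:graadi {Det,Conj}; 3:graadi {Det,Conj}; 4:madreelm {Conj}; 5:shent {Det}; 6:moit {Verb}.
Position 2: tagging it Det would leave rule 1 unsatisfiable, so it must be Conj.
Position 3: tagging it Det would leave rule 1 unsatisfiable, so it must be Conj.
The only consistent sequence is: Verb Conj Conj Conj Det Verb.
Rule-by-rule: rule 1 satisfied; rule 2 satisfied.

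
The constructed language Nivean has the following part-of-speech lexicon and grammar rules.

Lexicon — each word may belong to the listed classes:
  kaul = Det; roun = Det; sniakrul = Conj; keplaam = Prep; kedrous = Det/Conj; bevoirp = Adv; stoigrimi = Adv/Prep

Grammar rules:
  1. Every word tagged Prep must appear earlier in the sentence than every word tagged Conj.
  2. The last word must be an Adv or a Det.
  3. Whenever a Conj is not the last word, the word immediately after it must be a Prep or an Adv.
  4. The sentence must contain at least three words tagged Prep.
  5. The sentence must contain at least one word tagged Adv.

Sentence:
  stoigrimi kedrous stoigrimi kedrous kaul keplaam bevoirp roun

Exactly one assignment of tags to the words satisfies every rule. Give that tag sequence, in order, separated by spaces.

Prep Det Prep Det Det Prep Adv Det

Candidates per position — 1:stoigrimi {Adv,Prep}; 2:kedrous {Det,Conj}; 3:stoigrimi {Adv,Prep}; 4:kedrous {Det,Conj}; 5:kaul {Det}; 6:keplaam {Prep}; 7:bevoirp {Adv}; 8:roun {Det}.
Word 1 cannot be Adv — rule 4 would then fail for every completion. It is Prep.
Word 2 cannot be Conj — rule 1 would then fail for every completion. It is Det.
Word 3 cannot be Adv — rule 4 would then fail for every completion. It is Prep.
Word 4 cannot be Conj — rule 1 would then fail for every completion. It is Det.
The unique satisfying tagging is: Prep Det Prep Det Det Prep Adv Det.
Checking: rule 1 satisfied; rule 2 satisfied; rule 3 satisfied; rule 4 satisfied; rule 5 satisfied.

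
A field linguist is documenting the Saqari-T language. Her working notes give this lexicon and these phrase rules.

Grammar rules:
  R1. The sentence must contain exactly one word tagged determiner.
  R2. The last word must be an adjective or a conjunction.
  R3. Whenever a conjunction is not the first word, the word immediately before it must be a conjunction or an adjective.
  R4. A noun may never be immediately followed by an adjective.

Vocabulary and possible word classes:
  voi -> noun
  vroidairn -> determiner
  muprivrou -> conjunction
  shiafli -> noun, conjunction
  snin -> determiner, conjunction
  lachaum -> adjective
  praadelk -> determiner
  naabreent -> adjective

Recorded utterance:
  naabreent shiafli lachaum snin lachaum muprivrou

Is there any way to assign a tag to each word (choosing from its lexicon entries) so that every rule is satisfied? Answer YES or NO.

Candidates per position — 1:naabreent {adjective}; 2:shiafli {noun,conjunction}; 3:lachaum {adjective}; 4:snin {determiner,conjunction}; 5:lachaum {adjective}; 6:muprivrou {conjunction}.
One satisfying assignment: adjective conjunction adjective determiner adjective conjunction.
Rule-by-rule: rule 1 holds; rule 2 holds; rule 3 holds; rule 4 holds.

YES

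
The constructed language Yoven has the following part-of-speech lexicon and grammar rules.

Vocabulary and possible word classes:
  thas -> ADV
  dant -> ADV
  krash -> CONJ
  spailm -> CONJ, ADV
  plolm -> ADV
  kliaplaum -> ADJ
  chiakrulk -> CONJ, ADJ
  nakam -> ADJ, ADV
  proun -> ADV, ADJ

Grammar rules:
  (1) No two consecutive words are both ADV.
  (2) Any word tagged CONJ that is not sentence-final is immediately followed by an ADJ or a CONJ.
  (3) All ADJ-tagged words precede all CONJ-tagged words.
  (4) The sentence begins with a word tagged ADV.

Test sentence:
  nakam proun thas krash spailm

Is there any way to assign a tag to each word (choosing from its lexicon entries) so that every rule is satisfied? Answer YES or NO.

Candidates per position — 1:nakam {ADJ,ADV}; 2:proun {ADV,ADJ}; 3:thas {ADV}; 4:krash {CONJ}; 5:spailm {CONJ,ADV}.
One satisfying assignment: ADV ADJ ADV CONJ CONJ.
Rule-by-rule: rule 1 holds; rule 2 holds; rule 3 holds; rule 4 holds.

YES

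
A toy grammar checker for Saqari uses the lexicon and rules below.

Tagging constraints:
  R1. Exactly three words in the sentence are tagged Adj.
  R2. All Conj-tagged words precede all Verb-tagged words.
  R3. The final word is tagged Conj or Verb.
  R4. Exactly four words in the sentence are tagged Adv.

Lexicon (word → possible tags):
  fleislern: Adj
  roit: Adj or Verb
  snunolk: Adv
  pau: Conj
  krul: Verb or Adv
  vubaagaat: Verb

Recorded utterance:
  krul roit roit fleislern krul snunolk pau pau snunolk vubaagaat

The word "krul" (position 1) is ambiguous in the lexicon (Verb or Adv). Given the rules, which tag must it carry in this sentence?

Candidates per position — 1:krul {Verb,Adv}; 2:roit {Adj,Verb}; 3:roit {Adj,Verb}; 4:fleislern {Adj}; 5:krul {Verb,Adv}; 6:snunolk {Adv}; 7:pau {Conj}; 8:pau {Conj}; 9:snunolk {Adv}; 10:vubaagaat {Verb}.
If word 1 were Verb, no tagging could satisfy rule 2; so word 1 is Adv.
If word 2 were Verb, no tagging could satisfy rule 1; so word 2 is Adj.
If word 3 were Verb, no tagging could satisfy rule 1; so word 3 is Adj.
If word 5 were Verb, no tagging could satisfy rule 2; so word 5 is Adv.
That leaves exactly one tagging: Adv Adj Adj Adj Adv Adv Conj Conj Adv Verb.
Checking: rule 1 ✓; rule 2 ✓; rule 3 ✓; rule 4 ✓.

Adv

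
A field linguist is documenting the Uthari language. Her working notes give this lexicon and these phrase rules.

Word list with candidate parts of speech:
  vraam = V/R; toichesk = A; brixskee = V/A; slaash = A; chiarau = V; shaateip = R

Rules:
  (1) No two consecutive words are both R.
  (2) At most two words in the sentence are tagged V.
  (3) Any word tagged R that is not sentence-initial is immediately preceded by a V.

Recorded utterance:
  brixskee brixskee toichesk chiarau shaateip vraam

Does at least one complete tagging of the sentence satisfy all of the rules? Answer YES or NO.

Candidates per position — 1:brixskee {V,A}; 2:brixskee {V,A}; 3:toichesk {A}; 4:chiarau {V}; 5:shaateip {R}; 6:vraam {V,R}.
One satisfying assignment: A A A V R V.
Check: rule 1 satisfied; rule 2 satisfied; rule 3 satisfied.

YES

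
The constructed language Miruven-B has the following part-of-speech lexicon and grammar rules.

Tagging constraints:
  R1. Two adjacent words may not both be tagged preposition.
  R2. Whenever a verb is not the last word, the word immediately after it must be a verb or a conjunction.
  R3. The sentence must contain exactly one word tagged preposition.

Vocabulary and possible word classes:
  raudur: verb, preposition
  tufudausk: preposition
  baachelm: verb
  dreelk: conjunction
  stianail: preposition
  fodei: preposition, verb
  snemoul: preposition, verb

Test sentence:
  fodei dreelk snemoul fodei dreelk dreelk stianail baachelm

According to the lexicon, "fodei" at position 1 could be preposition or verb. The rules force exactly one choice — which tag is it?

verb

Candidates per position — 1:fodei {preposition,verb}; 2:dreelk {conjunction}; 3:snemoul {preposition,verb}; 4:fodei {preposition,verb}; 5:dreelk {conjunction}; 6:dreelk {conjunction}; 7:stianail {preposition}; 8:baachelm {verb}.
Word 1 cannot be preposition — rule 3 would then fail for every completion. It is verb.
Word 3 cannot be preposition — rule 3 would then fail for every completion. It is verb.
Word 4 cannot be preposition — rule 2 would then fail for every completion. It is verb.
So the tagging must be: verb conjunction verb verb conjunction conjunction preposition verb.
Checking: rule 1 ✓; rule 2 ✓; rule 3 ✓.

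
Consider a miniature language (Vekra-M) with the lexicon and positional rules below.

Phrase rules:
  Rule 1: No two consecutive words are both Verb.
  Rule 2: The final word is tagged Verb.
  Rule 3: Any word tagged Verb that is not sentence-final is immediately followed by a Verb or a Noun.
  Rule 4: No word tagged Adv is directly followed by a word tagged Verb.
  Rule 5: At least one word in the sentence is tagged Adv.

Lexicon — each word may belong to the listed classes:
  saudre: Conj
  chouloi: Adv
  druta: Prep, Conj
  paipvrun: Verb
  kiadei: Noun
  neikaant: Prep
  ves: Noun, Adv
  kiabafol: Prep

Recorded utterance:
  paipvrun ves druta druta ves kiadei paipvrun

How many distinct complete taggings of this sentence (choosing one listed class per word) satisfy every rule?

Candidates per position — 1:paipvrun {Verb}; 2:ves {Noun,Adv}; 3:druta {Prep,Conj}; 4:druta {Prep,Conj}; 5:ves {Noun,Adv}; 6:kiadei {Noun}; 7:paipvrun {Verb}.
There are 16 candidate sequences in total.
The sequences that satisfy every rule: Verb Noun Prep Prep Adv Noun Verb; Verb Noun Prep Conj Adv Noun Verb; Verb Noun Conj Prep Adv Noun Verb; Verb Noun Conj Conj Adv Noun Verb.
Count = 4.

4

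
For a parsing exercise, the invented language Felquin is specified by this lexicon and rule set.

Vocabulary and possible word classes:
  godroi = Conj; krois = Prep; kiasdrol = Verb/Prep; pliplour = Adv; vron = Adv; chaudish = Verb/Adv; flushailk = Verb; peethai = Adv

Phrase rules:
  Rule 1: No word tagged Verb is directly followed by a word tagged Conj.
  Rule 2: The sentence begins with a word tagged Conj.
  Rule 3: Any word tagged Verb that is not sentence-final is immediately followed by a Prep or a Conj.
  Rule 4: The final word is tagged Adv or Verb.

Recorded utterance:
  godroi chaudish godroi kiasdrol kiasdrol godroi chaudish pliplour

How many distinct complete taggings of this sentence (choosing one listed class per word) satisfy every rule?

Candidates per position — 1:godroi {Conj}; 2:chaudish {Verb,Adv}; 3:godroi {Conj}; 4:kiasdrol {Verb,Prep}; 5:kiasdrol {Verb,Prep}; 6:godroi {Conj}; 7:chaudish {Verb,Adv}; 8:pliplour {Adv}.
There are 16 candidate sequences in total.
The sequences that satisfy every rule: Conj Adv Conj Verb Prep Conj Adv Adv; Conj Adv Conj Prep Prep Conj Adv Adv.
Count = 2.

2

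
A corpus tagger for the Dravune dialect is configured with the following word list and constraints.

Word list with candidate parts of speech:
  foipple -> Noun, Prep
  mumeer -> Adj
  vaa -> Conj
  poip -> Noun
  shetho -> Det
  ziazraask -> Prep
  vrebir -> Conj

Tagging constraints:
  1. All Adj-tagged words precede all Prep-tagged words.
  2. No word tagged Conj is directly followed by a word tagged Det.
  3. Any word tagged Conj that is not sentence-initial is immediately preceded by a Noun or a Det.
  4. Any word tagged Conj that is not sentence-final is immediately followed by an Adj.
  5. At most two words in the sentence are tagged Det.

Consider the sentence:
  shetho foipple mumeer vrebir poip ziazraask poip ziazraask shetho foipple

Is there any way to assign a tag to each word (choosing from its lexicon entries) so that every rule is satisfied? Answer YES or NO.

NO

Candidates per position — 1:shetho {Det}; 2:foipple {Noun,Prep}; 3:mumeer {Adj}; 4:vrebir {Conj}; 5:poip {Noun}; 6:ziazraask {Prep}; 7:poip {Noun}; 8:ziazraask {Prep}; 9:shetho {Det}; 10:foipple {Noun,Prep}.
Rule 3 cannot be satisfied by any choice of tags from the lexicon.
So there is no consistent tagging.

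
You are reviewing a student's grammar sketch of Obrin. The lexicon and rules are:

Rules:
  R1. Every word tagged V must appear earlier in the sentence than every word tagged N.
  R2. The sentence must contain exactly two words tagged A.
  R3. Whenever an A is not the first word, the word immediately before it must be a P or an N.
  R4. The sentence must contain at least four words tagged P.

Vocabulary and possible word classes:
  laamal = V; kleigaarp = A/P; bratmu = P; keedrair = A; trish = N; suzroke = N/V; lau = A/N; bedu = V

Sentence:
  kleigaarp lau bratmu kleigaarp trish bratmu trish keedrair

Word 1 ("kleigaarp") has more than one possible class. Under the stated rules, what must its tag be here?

Candidates per position — 1:kleigaarp {A,P}; 2:lau {A,N}; 3:bratmu {P}; 4:kleigaarp {A,P}; 5:trish {N}; 6:bratmu {P}; 7:trish {N}; 8:keedrair {A}.
If word 1 were A, no tagging could satisfy rule 4; so word 1 is P.
If word 4 were A, no tagging could satisfy rule 4; so word 4 is P.
If word 2 were N, no tagging could satisfy rule 2; so word 2 is A.
That leaves exactly one tagging: P A P P N P N A.
Check: rule 1 satisfied; rule 2 satisfied; rule 3 satisfied; rule 4 satisfied.

P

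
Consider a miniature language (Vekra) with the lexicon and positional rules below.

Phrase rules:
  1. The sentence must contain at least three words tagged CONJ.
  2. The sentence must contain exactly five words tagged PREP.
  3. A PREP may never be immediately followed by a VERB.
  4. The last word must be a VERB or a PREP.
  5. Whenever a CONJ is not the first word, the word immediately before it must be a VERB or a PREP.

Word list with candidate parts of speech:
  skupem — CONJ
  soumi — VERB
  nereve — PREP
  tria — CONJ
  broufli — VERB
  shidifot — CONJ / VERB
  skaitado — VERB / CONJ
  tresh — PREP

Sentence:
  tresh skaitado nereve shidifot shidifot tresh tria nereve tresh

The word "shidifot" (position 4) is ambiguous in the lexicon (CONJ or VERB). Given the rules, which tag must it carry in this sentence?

CONJ

Candidates per position — 1:tresh {PREP}; 2:skaitado {VERB,CONJ}; 3:nereve {PREP}; 4:shidifot {CONJ,VERB}; 5:shidifot {CONJ,VERB}; 6:tresh {PREP}; 7:tria {CONJ}; 8:nereve {PREP}; 9:tresh {PREP}.
Word 2 cannot be VERB — rule 3 would then fail for every completion. It is CONJ.
Word 4 cannot be VERB — rule 3 would then fail for every completion. It is CONJ.
Word 5 cannot be CONJ — rule 5 would then fail for every completion. It is VERB.
So the tagging must be: PREP CONJ PREP CONJ VERB PREP CONJ PREP PREP.
Check: rule 1 ✓; rule 2 ✓; rule 3 ✓; rule 4 ✓; rule 5 ✓.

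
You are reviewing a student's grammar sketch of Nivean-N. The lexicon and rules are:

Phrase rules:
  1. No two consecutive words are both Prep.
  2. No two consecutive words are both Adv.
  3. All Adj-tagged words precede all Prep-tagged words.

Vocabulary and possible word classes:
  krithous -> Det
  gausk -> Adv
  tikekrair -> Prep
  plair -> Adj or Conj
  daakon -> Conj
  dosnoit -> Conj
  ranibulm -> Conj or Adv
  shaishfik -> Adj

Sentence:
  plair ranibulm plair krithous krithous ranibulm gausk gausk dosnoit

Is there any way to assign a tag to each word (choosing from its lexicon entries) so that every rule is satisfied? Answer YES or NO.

Candidates per position — 1:plair {Adj,Conj}; 2:ranibulm {Conj,Adv}; 3:plair {Adj,Conj}; 4:krithous {Det}; 5:krithous {Det}; 6:ranibulm {Conj,Adv}; 7:gausk {Adv}; 8:gausk {Adv}; 9:dosnoit {Conj}.
Rule 2 cannot be satisfied by any choice of tags from the lexicon.
So there is no consistent tagging.

NO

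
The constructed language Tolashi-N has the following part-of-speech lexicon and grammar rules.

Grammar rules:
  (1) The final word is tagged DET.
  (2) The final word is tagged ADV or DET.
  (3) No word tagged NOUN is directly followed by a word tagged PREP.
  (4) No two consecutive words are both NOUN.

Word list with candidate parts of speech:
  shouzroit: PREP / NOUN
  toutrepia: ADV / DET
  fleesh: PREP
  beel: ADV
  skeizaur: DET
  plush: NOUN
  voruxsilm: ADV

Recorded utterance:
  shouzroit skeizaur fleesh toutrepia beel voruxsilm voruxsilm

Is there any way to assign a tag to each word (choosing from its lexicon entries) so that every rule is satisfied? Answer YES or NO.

NO

Candidates per position — 1:shouzroit {PREP,NOUN}; 2:skeizaur {DET}; 3:fleesh {PREP}; 4:toutrepia {ADV,DET}; 5:beel {ADV}; 6:voruxsilm {ADV}; 7:voruxsilm {ADV}.
Rule 1 cannot be satisfied by any choice of tags from the lexicon.
So there is no consistent tagging.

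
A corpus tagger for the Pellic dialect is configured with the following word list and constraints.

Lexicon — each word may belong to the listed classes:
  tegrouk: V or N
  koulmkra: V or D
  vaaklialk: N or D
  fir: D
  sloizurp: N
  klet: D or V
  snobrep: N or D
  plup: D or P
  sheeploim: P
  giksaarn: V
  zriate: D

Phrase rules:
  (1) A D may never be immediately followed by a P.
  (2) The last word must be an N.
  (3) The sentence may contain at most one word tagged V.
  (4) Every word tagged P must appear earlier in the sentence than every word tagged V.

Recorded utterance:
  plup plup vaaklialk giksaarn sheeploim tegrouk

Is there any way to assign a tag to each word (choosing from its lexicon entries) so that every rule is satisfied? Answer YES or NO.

NO

Candidates per position — 1:plup {D,P}; 2:plup {D,P}; 3:vaaklialk {N,D}; 4:giksaarn {V}; 5:sheeploim {P}; 6:tegrouk {V,N}.
Rule 4 cannot be satisfied by any choice of tags from the lexicon.
So there is no consistent tagging.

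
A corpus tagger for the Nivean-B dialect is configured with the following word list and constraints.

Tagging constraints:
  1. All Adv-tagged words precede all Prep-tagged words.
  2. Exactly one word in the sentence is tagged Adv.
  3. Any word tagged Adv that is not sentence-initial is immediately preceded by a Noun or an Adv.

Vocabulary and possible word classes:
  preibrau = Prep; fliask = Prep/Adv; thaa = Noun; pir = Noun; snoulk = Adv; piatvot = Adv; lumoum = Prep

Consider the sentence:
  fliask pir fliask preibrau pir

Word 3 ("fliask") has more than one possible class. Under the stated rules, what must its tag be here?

Candidates per position — 1:fliask {Prep,Adv}; 2:pir {Noun}; 3:fliask {Prep,Adv}; 4:preibrau {Prep}; 5:pir {Noun}.
Position 3: the remaining choice is settled jointly with positions 1 — only Prep at position 3 is part of a tagging that satisfies every rule.
So the tagging must be: Adv Noun Prep Prep Noun.
Verifying each rule — rule 1 ok; rule 2 ok; rule 3 ok.

Prep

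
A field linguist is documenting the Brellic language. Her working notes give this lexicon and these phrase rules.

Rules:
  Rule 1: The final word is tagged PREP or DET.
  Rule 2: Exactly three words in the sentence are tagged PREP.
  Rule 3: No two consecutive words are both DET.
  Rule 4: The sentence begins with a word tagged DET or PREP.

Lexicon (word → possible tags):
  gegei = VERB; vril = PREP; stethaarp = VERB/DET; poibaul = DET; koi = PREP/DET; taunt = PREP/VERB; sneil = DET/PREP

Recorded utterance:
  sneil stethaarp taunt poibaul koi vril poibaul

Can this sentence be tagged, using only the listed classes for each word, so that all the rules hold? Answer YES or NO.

YES

Candidates per position — 1:sneil {DET,PREP}; 2:stethaarp {VERB,DET}; 3:taunt {PREP,VERB}; 4:poibaul {DET}; 5:koi {PREP,DET}; 6:vril {PREP}; 7:poibaul {DET}.
One satisfying assignment: DET VERB PREP DET PREP PREP DET.
Check: rule 1 ✓; rule 2 ✓; rule 3 ✓; rule 4 ✓.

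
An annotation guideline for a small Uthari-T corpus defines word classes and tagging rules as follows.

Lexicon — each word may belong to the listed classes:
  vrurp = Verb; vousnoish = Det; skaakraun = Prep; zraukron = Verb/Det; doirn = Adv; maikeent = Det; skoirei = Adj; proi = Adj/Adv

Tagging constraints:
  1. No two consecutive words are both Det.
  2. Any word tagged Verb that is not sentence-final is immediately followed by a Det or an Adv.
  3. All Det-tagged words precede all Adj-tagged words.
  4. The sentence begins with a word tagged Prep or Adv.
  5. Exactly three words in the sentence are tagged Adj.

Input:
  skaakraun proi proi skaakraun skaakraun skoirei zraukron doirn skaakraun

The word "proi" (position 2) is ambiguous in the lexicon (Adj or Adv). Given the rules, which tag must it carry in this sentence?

Adj

Candidates per position — 1:skaakraun {Prep}; 2:proi {Adj,Adv}; 3:proi {Adj,Adv}; 4:skaakraun {Prep}; 5:skaakraun {Prep}; 6:skoirei {Adj}; 7:zraukron {Verb,Det}; 8:doirn {Adv}; 9:skaakraun {Prep}.
At position 2, choosing Adv makes rule 5 impossible to satisfy; hence Adj.
At position 3, choosing Adv makes rule 5 impossible to satisfy; hence Adj.
At position 7, choosing Det makes rule 3 impossible to satisfy; hence Verb.
The unique satisfying tagging is: Prep Adj Adj Prep Prep Adj Verb Adv Prep.
Rule-by-rule: rule 1 ✓; rule 2 ✓; rule 3 ✓; rule 4 ✓; rule 5 ✓.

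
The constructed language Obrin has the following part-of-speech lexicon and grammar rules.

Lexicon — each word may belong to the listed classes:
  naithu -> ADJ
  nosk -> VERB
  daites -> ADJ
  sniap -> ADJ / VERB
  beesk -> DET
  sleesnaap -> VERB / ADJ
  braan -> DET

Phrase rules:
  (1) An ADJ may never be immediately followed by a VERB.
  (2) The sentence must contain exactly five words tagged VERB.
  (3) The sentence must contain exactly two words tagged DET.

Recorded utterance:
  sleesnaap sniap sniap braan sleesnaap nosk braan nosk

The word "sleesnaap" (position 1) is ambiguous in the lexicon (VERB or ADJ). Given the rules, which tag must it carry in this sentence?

Candidates per position — 1:sleesnaap {VERB,ADJ}; 2:sniap {ADJ,VERB}; 3:sniap {ADJ,VERB}; 4:braan {DET}; 5:sleesnaap {VERB,ADJ}; 6:nosk {VERB}; 7:braan {DET}; 8:nosk {VERB}.
Position 5: tagging it ADJ would leave rule 1 unsatisfiable, so it must be VERB.
Position 1: the remaining choice is settled jointly with positions 2, 3 — only VERB at position 1 is part of a tagging that satisfies every rule.
That leaves exactly one tagging: VERB VERB ADJ DET VERB VERB DET VERB.
Rule-by-rule: rule 1 holds; rule 2 holds; rule 3 holds.

VERB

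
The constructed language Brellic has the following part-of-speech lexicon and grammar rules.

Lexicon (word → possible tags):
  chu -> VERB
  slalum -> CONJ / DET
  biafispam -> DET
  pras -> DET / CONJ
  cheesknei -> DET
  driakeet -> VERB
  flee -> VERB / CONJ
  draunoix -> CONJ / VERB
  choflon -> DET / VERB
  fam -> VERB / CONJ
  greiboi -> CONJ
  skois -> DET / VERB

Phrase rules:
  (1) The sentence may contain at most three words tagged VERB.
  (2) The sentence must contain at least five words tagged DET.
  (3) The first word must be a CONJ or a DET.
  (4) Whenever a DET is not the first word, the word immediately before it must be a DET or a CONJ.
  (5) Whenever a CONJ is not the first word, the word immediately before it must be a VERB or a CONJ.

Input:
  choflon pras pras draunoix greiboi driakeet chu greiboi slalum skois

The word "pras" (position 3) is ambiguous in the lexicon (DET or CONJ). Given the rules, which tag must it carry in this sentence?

DET

Candidates per position — 1:choflon {DET,VERB}; 2:pras {DET,CONJ}; 3:pras {DET,CONJ}; 4:draunoix {CONJ,VERB}; 5:greiboi {CONJ}; 6:driakeet {VERB}; 7:chu {VERB}; 8:greiboi {CONJ}; 9:slalum {CONJ,DET}; 10:skois {DET,VERB}.
If word 1 were VERB, no tagging could satisfy rule 2; so word 1 is DET.
If word 2 were CONJ, no tagging could satisfy rule 2; so word 2 is DET.
If word 3 were CONJ, no tagging could satisfy rule 2; so word 3 is DET.
If word 4 were CONJ, no tagging could satisfy rule 5; so word 4 is VERB.
If word 9 were CONJ, no tagging could satisfy rule 2; so word 9 is DET.
If word 10 were VERB, no tagging could satisfy rule 1; so word 10 is DET.
That leaves exactly one tagging: DET DET DET VERB CONJ VERB VERB CONJ DET DET.
Checking: rule 1 ok; rule 2 ok; rule 3 ok; rule 4 ok; rule 5 ok.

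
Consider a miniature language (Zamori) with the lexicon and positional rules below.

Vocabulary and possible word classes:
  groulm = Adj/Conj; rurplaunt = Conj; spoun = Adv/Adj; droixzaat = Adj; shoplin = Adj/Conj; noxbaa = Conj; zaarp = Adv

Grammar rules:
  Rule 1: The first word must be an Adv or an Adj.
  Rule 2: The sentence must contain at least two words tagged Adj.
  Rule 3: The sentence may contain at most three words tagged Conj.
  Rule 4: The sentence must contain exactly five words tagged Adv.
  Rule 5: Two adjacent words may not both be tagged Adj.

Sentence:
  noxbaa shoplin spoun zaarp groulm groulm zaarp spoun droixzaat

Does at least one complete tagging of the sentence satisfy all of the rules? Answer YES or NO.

Candidates per position — 1:noxbaa {Conj}; 2:shoplin {Adj,Conj}; 3:spoun {Adv,Adj}; 4:zaarp {Adv}; 5:groulm {Adj,Conj}; 6:groulm {Adj,Conj}; 7:zaarp {Adv}; 8:spoun {Adv,Adj}; 9:droixzaat {Adj}.
Rule 1 cannot be satisfied by any choice of tags from the lexicon.
So there is no consistent tagging.

NO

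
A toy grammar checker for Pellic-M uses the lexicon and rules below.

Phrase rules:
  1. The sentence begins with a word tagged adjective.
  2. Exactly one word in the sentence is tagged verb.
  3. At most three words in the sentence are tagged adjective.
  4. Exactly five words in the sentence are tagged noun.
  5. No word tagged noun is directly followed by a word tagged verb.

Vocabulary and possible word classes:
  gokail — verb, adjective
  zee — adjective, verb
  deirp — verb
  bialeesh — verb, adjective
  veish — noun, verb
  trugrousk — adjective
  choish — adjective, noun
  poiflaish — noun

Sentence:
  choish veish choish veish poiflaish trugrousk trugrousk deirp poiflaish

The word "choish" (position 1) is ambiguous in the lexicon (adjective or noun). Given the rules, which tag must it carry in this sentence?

Candidates per position — 1:choish {adjective,noun}; 2:veish {noun,verb}; 3:choish {adjective,noun}; 4:veish {noun,verb}; 5:poiflaish {noun}; 6:trugrousk {adjective}; 7:trugrousk {adjective}; 8:deirp {verb}; 9:poiflaish {noun}.
Word 1 cannot be noun — rule 1 would then fail for every completion. It is adjective.
Word 2 cannot be verb — rule 2 would then fail for every completion. It is noun.
Word 3 cannot be adjective — rule 3 would then fail for every completion. It is noun.
Word 4 cannot be verb — rule 2 would then fail for every completion. It is noun.
The unique satisfying tagging is: adjective noun noun noun noun adjective adjective verb noun.
Rule-by-rule: rule 1 ✓; rule 2 ✓; rule 3 ✓; rule 4 ✓; rule 5 ✓.

adjective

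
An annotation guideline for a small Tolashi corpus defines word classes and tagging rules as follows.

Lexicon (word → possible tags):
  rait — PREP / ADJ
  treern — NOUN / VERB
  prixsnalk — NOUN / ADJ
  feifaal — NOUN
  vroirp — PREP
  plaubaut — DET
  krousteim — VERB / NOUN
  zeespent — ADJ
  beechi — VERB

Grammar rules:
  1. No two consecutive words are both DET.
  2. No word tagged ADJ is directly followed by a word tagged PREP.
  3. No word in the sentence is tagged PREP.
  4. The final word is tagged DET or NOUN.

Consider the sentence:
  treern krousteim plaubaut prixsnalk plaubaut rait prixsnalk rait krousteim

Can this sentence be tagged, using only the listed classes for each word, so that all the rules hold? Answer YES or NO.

Candidates per position — 1:treern {NOUN,VERB}; 2:krousteim {VERB,NOUN}; 3:plaubaut {DET}; 4:prixsnalk {NOUN,ADJ}; 5:plaubaut {DET}; 6:rait {PREP,ADJ}; 7:prixsnalk {NOUN,ADJ}; 8:rait {PREP,ADJ}; 9:krousteim {VERB,NOUN}.
One satisfying assignment: VERB NOUN DET ADJ DET ADJ NOUN ADJ NOUN.
Check: rule 1 ✓; rule 2 ✓; rule 3 ✓; rule 4 ✓.

YES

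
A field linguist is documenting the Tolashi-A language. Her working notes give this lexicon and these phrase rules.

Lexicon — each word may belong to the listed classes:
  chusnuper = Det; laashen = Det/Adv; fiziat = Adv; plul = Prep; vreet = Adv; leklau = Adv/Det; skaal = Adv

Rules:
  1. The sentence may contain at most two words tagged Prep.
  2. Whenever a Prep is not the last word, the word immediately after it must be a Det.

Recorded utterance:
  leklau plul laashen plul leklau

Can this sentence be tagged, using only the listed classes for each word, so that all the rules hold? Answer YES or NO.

YES

Candidates per position — 1:leklau {Adv,Det}; 2:plul {Prep}; 3:laashen {Det,Adv}; 4:plul {Prep}; 5:leklau {Adv,Det}.
One satisfying assignment: Det Prep Det Prep Det.
Rule-by-rule: rule 1 ok; rule 2 ok.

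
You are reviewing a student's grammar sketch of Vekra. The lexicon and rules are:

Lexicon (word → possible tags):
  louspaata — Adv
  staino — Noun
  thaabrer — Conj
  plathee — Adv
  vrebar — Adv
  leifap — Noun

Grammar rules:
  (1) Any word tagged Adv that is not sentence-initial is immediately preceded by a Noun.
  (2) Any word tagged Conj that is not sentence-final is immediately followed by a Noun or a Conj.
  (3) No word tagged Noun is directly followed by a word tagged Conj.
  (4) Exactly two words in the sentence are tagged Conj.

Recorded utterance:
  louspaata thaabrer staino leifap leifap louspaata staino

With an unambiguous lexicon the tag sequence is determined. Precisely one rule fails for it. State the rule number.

Fixed tagging: Adv Conj Noun Noun Noun Adv Noun.
Applying the rules: R1 ✓, R2 ✓, R3 ✓, R4 ✗.
Only rule 4 fails.

4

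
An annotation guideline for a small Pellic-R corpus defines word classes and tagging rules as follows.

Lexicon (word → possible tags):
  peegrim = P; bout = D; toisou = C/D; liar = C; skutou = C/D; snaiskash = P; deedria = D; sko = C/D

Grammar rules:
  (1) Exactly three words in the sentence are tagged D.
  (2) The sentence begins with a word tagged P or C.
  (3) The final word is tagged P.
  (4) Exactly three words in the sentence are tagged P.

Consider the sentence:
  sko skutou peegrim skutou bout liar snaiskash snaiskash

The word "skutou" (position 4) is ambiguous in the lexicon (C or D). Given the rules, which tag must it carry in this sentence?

Candidates per position — 1:sko {C,D}; 2:skutou {C,D}; 3:peegrim {P}; 4:skutou {C,D}; 5:bout {D}; 6:liar {C}; 7:snaiskash {P}; 8:snaiskash {P}.
Position 1: D is ruled out by rule 2; that leaves C.
Position 2: C is ruled out by rule 1; that leaves D.
Position 4: C is ruled out by rule 1; that leaves D.
The unique satisfying tagging is: C D P D D C P P.
Check: rule 1 ok; rule 2 ok; rule 3 ok; rule 4 ok.

D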